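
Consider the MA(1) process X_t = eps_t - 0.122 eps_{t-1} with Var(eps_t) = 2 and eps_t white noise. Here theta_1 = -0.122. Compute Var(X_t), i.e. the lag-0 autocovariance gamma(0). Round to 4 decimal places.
\gamma(0) = 2.0298

For an MA(q) process X_t = eps_t + sum_i theta_i eps_{t-i} with
Var(eps_t) = sigma^2, the variance is
  gamma(0) = sigma^2 * (1 + sum_i theta_i^2).
  sum_i theta_i^2 = (-0.122)^2 = 0.014884.
  gamma(0) = 2 * (1 + 0.014884) = 2 * 1.014884 = 2.029768, which rounds to 2.0298.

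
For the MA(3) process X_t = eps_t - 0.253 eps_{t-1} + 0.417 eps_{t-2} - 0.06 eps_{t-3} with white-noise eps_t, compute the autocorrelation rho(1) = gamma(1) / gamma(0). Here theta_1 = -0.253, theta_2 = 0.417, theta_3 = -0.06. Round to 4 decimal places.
\rho(1) = -0.3089

For an MA(q) process with theta_0 = 1, the autocovariance is
  gamma(k) = sigma^2 * sum_{i=0..q-k} theta_i * theta_{i+k},
and rho(k) = gamma(k) / gamma(0). Sigma^2 cancels.
  numerator   = (1)*(-0.253) + (-0.253)*(0.417) + (0.417)*(-0.06) = -0.383521.
  denominator = (1)^2 + (-0.253)^2 + (0.417)^2 + (-0.06)^2 = 1.241498.
  rho(1) = -0.383521 / 1.241498 = -0.3089.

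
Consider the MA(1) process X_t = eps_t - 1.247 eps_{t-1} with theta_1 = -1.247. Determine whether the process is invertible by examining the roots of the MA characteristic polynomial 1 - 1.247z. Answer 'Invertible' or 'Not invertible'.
\text{Not invertible}

The MA(q) characteristic polynomial is P(z) = 1 - 1.247z.
Invertibility requires all roots to lie outside the unit circle, i.e. |z| > 1 for every root.
This is linear in z: 1 + (-1.247) z = 0  =>  z = -1/(-1.247) = 0.801925,  |z| = 0.801925.
Moduli of all roots: 0.8019.
All moduli strictly greater than 1? No.
Verdict: Not invertible.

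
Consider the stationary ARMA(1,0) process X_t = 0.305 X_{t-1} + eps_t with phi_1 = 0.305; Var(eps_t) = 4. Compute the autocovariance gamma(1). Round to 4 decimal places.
\gamma(1) = 1.3451

Multiply the model equation by X_{t-k} and take expectations. With theta_0 = psi_0 = 1 and psi_j the MA(infinity) weights, this gives
  gamma(k) - sum_i phi_i gamma(k-i) = c_k,
  c_k = sigma^2 * sum_{j=k..q} theta_j psi_{j-k}   (c_k = 0 for k > q),
using gamma(-m) = gamma(m).
Pure AR (q = 0): c_0 = sigma^2 = 4, c_k = 0 for k >= 1.
Equations for k = 0 and k = 1 (AR order 1):
  gamma(0) = phi_1 gamma(1) + c_0
  gamma(1) = phi_1 gamma(0) + c_1
Substituting the second into the first: gamma(0) (1 - phi_1^2) = c_0 + phi_1 c_1, so
  gamma(0) = c_0 / (1 - phi_1^2) = 4 / (1 - (0.305)^2) = 4 / 0.906975 = 4.410265.
  gamma(1) = phi_1 gamma(0) = (0.305)(4.410265) = 1.345131.
Therefore gamma(1) = 1.3451 (to 4 decimal places).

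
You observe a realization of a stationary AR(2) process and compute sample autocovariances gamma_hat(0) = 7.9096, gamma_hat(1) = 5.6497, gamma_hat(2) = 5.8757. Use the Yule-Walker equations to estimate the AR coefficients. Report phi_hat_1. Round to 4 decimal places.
\hat\phi_{1} = 0.3750

The Yule-Walker equations for an AR(p) process read, in matrix form,
  Gamma_p phi = r_p,   with   (Gamma_p)_{ij} = gamma(|i - j|),
                       (r_p)_i = gamma(i),   i,j = 1..p.
Substitute the sample gammas (Toeplitz matrix and right-hand side of size 2):
  Gamma_p = [[7.9096, 5.6497], [5.6497, 7.9096]]
  r_p     = [5.6497, 5.8757]
Written out:
  7.9096 phi_1 + 5.6497 phi_2 = 5.6497
  5.6497 phi_1 + 7.9096 phi_2 = 5.8757
Solve by Cramer's rule:
  det = gamma(0)^2 - gamma(1)^2 = (7.9096)^2 - (5.6497)^2 = 62.56177216 - 31.91911009 = 30.64266207
  phi_hat_1 = [gamma(1) gamma(0) - gamma(1) gamma(2)] / det = [(5.6497)(7.9096) - (5.6497)(5.8757)] / 30.64266207 = 11.49092483 / 30.64266207 = 0.375
  phi_hat_2 = [gamma(0) gamma(2) - gamma(1)^2] / det = [(7.9096)(5.8757) - (5.6497)^2] / 30.64266207 = 14.55532663 / 30.64266207 = 0.475
So phi_hat = [0.3750, 0.4750].
Therefore phi_hat_1 = 0.3750.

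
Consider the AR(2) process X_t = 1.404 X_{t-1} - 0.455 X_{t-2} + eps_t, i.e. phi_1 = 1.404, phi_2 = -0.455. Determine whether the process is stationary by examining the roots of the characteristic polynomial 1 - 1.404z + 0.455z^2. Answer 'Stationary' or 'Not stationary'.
\text{Stationary}

The AR(p) characteristic polynomial is P(z) = 1 - 1.404z + 0.455z^2.
Stationarity requires all roots to lie outside the unit circle, i.e. |z| > 1 for every root.
Set 1 + (-1.404) z + (0.455) z^2 = 0, i.e. a z^2 + b z + c = 0 with a = 0.455, b = -1.404, c = 1.
Discriminant D = b^2 - 4ac = (-1.404)^2 - 4*(0.455)*1 = 1.971216 - (1.82) = 0.151216.
D >= 0, so the roots are real: z = (-b +/- sqrt(D)) / (2a) = (1.404 +/- 0.388865) / (0.91).
  z_1 = (1.404 + 0.388865) / (0.91) = 1.9702,   |z_1| = 1.9702.
  z_2 = (1.404 - 0.388865) / (0.91) = 1.1155,   |z_2| = 1.1155.
Moduli of all roots: 1.9702, 1.1155.
All moduli strictly greater than 1? Yes.
Verdict: Stationary.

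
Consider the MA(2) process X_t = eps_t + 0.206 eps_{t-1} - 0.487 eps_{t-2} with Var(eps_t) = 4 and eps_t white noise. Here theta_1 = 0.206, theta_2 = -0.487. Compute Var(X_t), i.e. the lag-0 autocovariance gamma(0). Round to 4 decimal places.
\gamma(0) = 5.1184

For an MA(q) process X_t = eps_t + sum_i theta_i eps_{t-i} with
Var(eps_t) = sigma^2, the variance is
  gamma(0) = sigma^2 * (1 + sum_i theta_i^2).
  sum_i theta_i^2 = (0.206)^2 + (-0.487)^2 = 0.042436 + 0.237169 = 0.279605.
  gamma(0) = 4 * (1 + 0.279605) = 4 * 1.279605 = 5.11842, which rounds to 5.1184.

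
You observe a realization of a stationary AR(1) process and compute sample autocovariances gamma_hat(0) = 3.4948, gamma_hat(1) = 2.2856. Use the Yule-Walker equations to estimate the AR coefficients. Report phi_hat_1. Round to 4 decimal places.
\hat\phi_{1} = 0.6540

The Yule-Walker equations for an AR(p) process read, in matrix form,
  Gamma_p phi = r_p,   with   (Gamma_p)_{ij} = gamma(|i - j|),
                       (r_p)_i = gamma(i),   i,j = 1..p.
Substitute the sample gammas (Toeplitz matrix and right-hand side of size 1):
  Gamma_p = [[3.4948]]
  r_p     = [2.2856]
With p = 1 this is the single equation gamma(0) phi_1 = gamma(1):
  phi_hat_1 = gamma(1) / gamma(0) = 2.2856 / 3.4948 = 0.6540.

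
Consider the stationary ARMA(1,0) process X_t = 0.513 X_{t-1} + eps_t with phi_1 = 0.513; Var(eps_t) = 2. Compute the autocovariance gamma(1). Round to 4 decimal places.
\gamma(1) = 1.3924

Multiply the model equation by X_{t-k} and take expectations. With theta_0 = psi_0 = 1 and psi_j the MA(infinity) weights, this gives
  gamma(k) - sum_i phi_i gamma(k-i) = c_k,
  c_k = sigma^2 * sum_{j=k..q} theta_j psi_{j-k}   (c_k = 0 for k > q),
using gamma(-m) = gamma(m).
Pure AR (q = 0): c_0 = sigma^2 = 2, c_k = 0 for k >= 1.
Equations for k = 0 and k = 1 (AR order 1):
  gamma(0) = phi_1 gamma(1) + c_0
  gamma(1) = phi_1 gamma(0) + c_1
Substituting the second into the first: gamma(0) (1 - phi_1^2) = c_0 + phi_1 c_1, so
  gamma(0) = c_0 / (1 - phi_1^2) = 2 / (1 - (0.513)^2) = 2 / 0.736831 = 2.714327.
  gamma(1) = phi_1 gamma(0) = (0.513)(2.714327) = 1.39245.
Therefore gamma(1) = 1.3924 (to 4 decimal places).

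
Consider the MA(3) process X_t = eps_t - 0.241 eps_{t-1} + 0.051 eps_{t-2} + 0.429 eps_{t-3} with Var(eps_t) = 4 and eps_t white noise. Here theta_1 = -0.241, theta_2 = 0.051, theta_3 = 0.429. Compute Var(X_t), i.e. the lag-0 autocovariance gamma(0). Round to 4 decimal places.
\gamma(0) = 4.9789

For an MA(q) process X_t = eps_t + sum_i theta_i eps_{t-i} with
Var(eps_t) = sigma^2, the variance is
  gamma(0) = sigma^2 * (1 + sum_i theta_i^2).
  sum_i theta_i^2 = (-0.241)^2 + (0.051)^2 + (0.429)^2 = 0.058081 + 0.002601 + 0.184041 = 0.244723.
  gamma(0) = 4 * (1 + 0.244723) = 4 * 1.244723 = 4.978892, which rounds to 4.9789.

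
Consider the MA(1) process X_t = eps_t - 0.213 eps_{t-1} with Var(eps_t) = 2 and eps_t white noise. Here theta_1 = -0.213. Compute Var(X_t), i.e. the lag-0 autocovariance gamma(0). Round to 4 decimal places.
\gamma(0) = 2.0907

For an MA(q) process X_t = eps_t + sum_i theta_i eps_{t-i} with
Var(eps_t) = sigma^2, the variance is
  gamma(0) = sigma^2 * (1 + sum_i theta_i^2).
  sum_i theta_i^2 = (-0.213)^2 = 0.045369.
  gamma(0) = 2 * (1 + 0.045369) = 2 * 1.045369 = 2.090738, which rounds to 2.0907.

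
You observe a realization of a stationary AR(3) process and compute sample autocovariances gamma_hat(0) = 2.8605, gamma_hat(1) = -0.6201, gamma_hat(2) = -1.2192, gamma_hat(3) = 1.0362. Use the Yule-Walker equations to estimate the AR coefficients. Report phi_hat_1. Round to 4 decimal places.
\hat\phi_{1} = -0.2440

The Yule-Walker equations for an AR(p) process read, in matrix form,
  Gamma_p phi = r_p,   with   (Gamma_p)_{ij} = gamma(|i - j|),
                       (r_p)_i = gamma(i),   i,j = 1..p.
Substitute the sample gammas (Toeplitz matrix and right-hand side of size 3):
  Gamma_p = [[2.8605, -0.6201, -1.2192], [-0.6201, 2.8605, -0.6201], [-1.2192, -0.6201, 2.8605]]
  r_p     = [-0.6201, -1.2192, 1.0362]
Written out (R1..R3):
  (R1) 2.8605 phi_1 - 0.6201 phi_2 - 1.2192 phi_3 = -0.6201
  (R2) -0.6201 phi_1 + 2.8605 phi_2 - 0.6201 phi_3 = -1.2192
  (R3) -1.2192 phi_1 - 0.6201 phi_2 + 2.8605 phi_3 = 1.0362
Gaussian elimination:
  R2 <- R2 - (-0.6201/2.8605) R1 = R2 - (-0.21678) R1:  2.726075 phi_2 - 0.884399 phi_3 = -1.353625
  R3 <- R3 - (-1.2192/2.8605) R1 = R3 - (-0.426219) R1:  -0.884399 phi_2 + 2.340854 phi_3 = 0.771901
  R3 <- R3 - (-0.884399/2.726075) R2 = R3 - (-0.324422) R2:  2.053935 phi_3 = 0.332756
Back-substitution:
  phi_hat_3 = 0.332756 / 2.053935 = 0.162009
  phi_hat_2 = (-1.353625 - (-0.884399)(0.162009)) / 2.726075 = -0.443988
  phi_hat_1 = (-0.6201 - (-0.6201)(-0.443988) - (-1.2192)(0.162009)) / 2.8605 = -0.243977
So phi_hat = [-0.2440, -0.4440, 0.1620].
Therefore phi_hat_1 = -0.2440.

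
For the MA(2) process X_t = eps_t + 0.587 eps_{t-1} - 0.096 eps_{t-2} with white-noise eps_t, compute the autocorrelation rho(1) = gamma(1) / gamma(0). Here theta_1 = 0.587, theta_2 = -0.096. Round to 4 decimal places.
\rho(1) = 0.3920

For an MA(q) process with theta_0 = 1, the autocovariance is
  gamma(k) = sigma^2 * sum_{i=0..q-k} theta_i * theta_{i+k},
and rho(k) = gamma(k) / gamma(0). Sigma^2 cancels.
  numerator   = (1)*(0.587) + (0.587)*(-0.096) = 0.530648.
  denominator = (1)^2 + (0.587)^2 + (-0.096)^2 = 1.353785.
  rho(1) = 0.530648 / 1.353785 = 0.3920.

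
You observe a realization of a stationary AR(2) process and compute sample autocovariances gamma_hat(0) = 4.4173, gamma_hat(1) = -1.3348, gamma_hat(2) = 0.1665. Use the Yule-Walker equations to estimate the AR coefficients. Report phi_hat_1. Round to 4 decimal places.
\hat\phi_{1} = -0.3200

The Yule-Walker equations for an AR(p) process read, in matrix form,
  Gamma_p phi = r_p,   with   (Gamma_p)_{ij} = gamma(|i - j|),
                       (r_p)_i = gamma(i),   i,j = 1..p.
Substitute the sample gammas (Toeplitz matrix and right-hand side of size 2):
  Gamma_p = [[4.4173, -1.3348], [-1.3348, 4.4173]]
  r_p     = [-1.3348, 0.1665]
Written out:
  4.4173 phi_1 - 1.3348 phi_2 = -1.3348
  -1.3348 phi_1 + 4.4173 phi_2 = 0.1665
Solve by Cramer's rule:
  det = gamma(0)^2 - gamma(1)^2 = (4.4173)^2 - (-1.3348)^2 = 19.51253929 - 1.78169104 = 17.73084825
  phi_hat_1 = [gamma(1) gamma(0) - gamma(1) gamma(2)] / det = [(-1.3348)(4.4173) - (-1.3348)(0.1665)] / 17.73084825 = -5.67396784 / 17.73084825 = -0.32
  phi_hat_2 = [gamma(0) gamma(2) - gamma(1)^2] / det = [(4.4173)(0.1665) - (-1.3348)^2] / 17.73084825 = -1.04621059 / 17.73084825 = -0.059
So phi_hat = [-0.3200, -0.0590].
Therefore phi_hat_1 = -0.3200.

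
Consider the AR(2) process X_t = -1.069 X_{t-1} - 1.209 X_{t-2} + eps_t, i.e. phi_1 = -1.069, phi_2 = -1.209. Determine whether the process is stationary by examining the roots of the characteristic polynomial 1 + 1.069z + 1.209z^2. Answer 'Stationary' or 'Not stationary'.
\text{Not stationary}

The AR(p) characteristic polynomial is P(z) = 1 + 1.069z + 1.209z^2.
Stationarity requires all roots to lie outside the unit circle, i.e. |z| > 1 for every root.
Set 1 + (1.069) z + (1.209) z^2 = 0, i.e. a z^2 + b z + c = 0 with a = 1.209, b = 1.069, c = 1.
Discriminant D = b^2 - 4ac = (1.069)^2 - 4*(1.209)*1 = 1.142761 - (4.836) = -3.693239.
D < 0, so the roots are the complex-conjugate pair z = (-b +/- i sqrt(-D)) / (2a) = -0.4421 +/- 0.7948i.
For a conjugate pair |z|^2 = z * conj(z) = (product of roots) = c/a = 1/(1.209) = 0.82713, so |z| = sqrt(0.82713) = 0.9095 for both roots.
Moduli of all roots: 0.9095, 0.9095.
All moduli strictly greater than 1? No.
Verdict: Not stationary.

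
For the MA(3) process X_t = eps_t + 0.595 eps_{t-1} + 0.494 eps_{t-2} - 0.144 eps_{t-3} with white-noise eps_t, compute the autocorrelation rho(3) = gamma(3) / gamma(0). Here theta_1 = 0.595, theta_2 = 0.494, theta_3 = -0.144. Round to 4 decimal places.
\rho(3) = -0.0890

For an MA(q) process with theta_0 = 1, the autocovariance is
  gamma(k) = sigma^2 * sum_{i=0..q-k} theta_i * theta_{i+k},
and rho(k) = gamma(k) / gamma(0). Sigma^2 cancels.
  numerator   = (1)*(-0.144) = -0.144.
  denominator = (1)^2 + (0.595)^2 + (0.494)^2 + (-0.144)^2 = 1.618797.
  rho(3) = -0.144 / 1.618797 = -0.0890.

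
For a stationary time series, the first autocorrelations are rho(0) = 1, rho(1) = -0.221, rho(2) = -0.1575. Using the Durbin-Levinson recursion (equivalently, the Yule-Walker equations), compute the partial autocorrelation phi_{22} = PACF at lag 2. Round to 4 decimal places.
\phi_{22} = -0.2169

The PACF at lag k is phi_{kk}, the last component of the solution
to the Yule-Walker system G_k phi = r_k where
  (G_k)_{ij} = rho(|i - j|), (r_k)_i = rho(i), i,j = 1..k.
Equivalently, Durbin-Levinson gives phi_{kk} iteratively:
  phi_{11} = rho(1)
  phi_{kk} = [rho(k) - sum_{j=1..k-1} phi_{k-1,j} rho(k-j)]
            / [1 - sum_{j=1..k-1} phi_{k-1,j} rho(j)],
  phi_{k,j} = phi_{k-1,j} - phi_{kk} phi_{k-1,k-j},  j = 1..k-1.
Step k = 1:
  phi_11 = rho(1) = -0.221.
Step k = 2:
  phi_22 = [rho(2) - phi_11 rho(1)] / [1 - phi_11 rho(1)] = [-0.1575 - (-0.221)(-0.221)] / [1 - (-0.221)(-0.221)]
         = -0.206341 / 0.951159 = -0.2169.
Therefore phi_{22} = -0.2169.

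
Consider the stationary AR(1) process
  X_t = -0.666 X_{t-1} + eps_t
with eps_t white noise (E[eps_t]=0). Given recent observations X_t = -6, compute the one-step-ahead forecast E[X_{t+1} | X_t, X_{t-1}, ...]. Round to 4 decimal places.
E[X_{t+1} \mid \mathcal F_t] = 3.9960

For an AR(p) model X_t = c + sum_i phi_i X_{t-i} + eps_t, the
one-step-ahead conditional mean is
  E[X_{t+1} | X_t, ...] = c + sum_i phi_i X_{t+1-i}.
Substitute known values:
  E[X_{t+1} | ...] = (-0.666) * (-6)
                   = 3.9960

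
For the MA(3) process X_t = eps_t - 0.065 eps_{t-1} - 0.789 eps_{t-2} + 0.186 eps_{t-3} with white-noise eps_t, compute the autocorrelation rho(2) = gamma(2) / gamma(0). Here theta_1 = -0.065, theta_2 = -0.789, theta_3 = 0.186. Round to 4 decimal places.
\rho(2) = -0.4822

For an MA(q) process with theta_0 = 1, the autocovariance is
  gamma(k) = sigma^2 * sum_{i=0..q-k} theta_i * theta_{i+k},
and rho(k) = gamma(k) / gamma(0). Sigma^2 cancels.
  numerator   = (1)*(-0.789) + (-0.065)*(0.186) = -0.80109.
  denominator = (1)^2 + (-0.065)^2 + (-0.789)^2 + (0.186)^2 = 1.661342.
  rho(2) = -0.80109 / 1.661342 = -0.4822.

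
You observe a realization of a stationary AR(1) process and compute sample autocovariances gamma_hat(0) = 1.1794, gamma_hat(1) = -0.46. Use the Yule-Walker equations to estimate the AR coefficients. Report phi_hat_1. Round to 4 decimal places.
\hat\phi_{1} = -0.3900

The Yule-Walker equations for an AR(p) process read, in matrix form,
  Gamma_p phi = r_p,   with   (Gamma_p)_{ij} = gamma(|i - j|),
                       (r_p)_i = gamma(i),   i,j = 1..p.
Substitute the sample gammas (Toeplitz matrix and right-hand side of size 1):
  Gamma_p = [[1.1794]]
  r_p     = [-0.46]
With p = 1 this is the single equation gamma(0) phi_1 = gamma(1):
  phi_hat_1 = gamma(1) / gamma(0) = -0.46 / 1.1794 = -0.3900.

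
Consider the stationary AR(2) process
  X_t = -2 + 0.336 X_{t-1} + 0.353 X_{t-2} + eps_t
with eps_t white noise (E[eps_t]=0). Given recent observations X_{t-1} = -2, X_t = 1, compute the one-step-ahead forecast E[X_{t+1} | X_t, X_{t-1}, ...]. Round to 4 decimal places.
E[X_{t+1} \mid \mathcal F_t] = -2.3700

For an AR(p) model X_t = c + sum_i phi_i X_{t-i} + eps_t, the
one-step-ahead conditional mean is
  E[X_{t+1} | X_t, ...] = c + sum_i phi_i X_{t+1-i}.
Substitute known values:
  E[X_{t+1} | ...] = -2 + (0.336) * (1) + (0.353) * (-2)
                   = -2.3700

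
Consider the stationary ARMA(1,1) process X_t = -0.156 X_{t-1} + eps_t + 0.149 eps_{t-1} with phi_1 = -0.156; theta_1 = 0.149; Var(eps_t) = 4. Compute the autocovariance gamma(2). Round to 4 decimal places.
\gamma(2) = 0.0044

Multiply the model equation by X_{t-k} and take expectations. With theta_0 = psi_0 = 1 and psi_j the MA(infinity) weights, this gives
  gamma(k) - sum_i phi_i gamma(k-i) = c_k,
  c_k = sigma^2 * sum_{j=k..q} theta_j psi_{j-k}   (c_k = 0 for k > q),
using gamma(-m) = gamma(m).
psi-weights needed (psi_j = theta_j + sum_i phi_i psi_{j-i}):
  psi_1 = theta_1 + phi_1 = 0.149 + (-0.156) = -0.007
Right-hand sides:
  c_0 = sigma^2 (1 + theta_1 psi_1) = 4 * (1 + (0.149)(-0.007)) = 4 * 0.998957 = 3.995828
  c_1 = sigma^2 theta_1 = 4 * (0.149) = 0.596
  c_2 = 0
Equations for k = 0 and k = 1 (AR order 1):
  gamma(0) = phi_1 gamma(1) + c_0
  gamma(1) = phi_1 gamma(0) + c_1
Substituting the second into the first: gamma(0) (1 - phi_1^2) = c_0 + phi_1 c_1, so
  gamma(0) = (c_0 + phi_1 c_1) / (1 - phi_1^2) = (3.995828 + (-0.156)(0.596)) / (1 - (-0.156)^2) = 3.902852 / 0.975664 = 4.000201.
  gamma(1) = phi_1 gamma(0) + c_1 = (-0.156)(4.000201) + (0.596) = -0.028031.
For k = 2 (> q): gamma(2) = phi_1 gamma(1) = (-0.156)(-0.028031) = 0.004373.
Therefore gamma(2) = 0.0044 (to 4 decimal places).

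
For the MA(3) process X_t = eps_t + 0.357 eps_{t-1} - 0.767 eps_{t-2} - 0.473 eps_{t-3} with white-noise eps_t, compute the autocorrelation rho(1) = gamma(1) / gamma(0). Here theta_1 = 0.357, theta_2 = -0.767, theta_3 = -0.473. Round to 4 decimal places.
\rho(1) = 0.2299

For an MA(q) process with theta_0 = 1, the autocovariance is
  gamma(k) = sigma^2 * sum_{i=0..q-k} theta_i * theta_{i+k},
and rho(k) = gamma(k) / gamma(0). Sigma^2 cancels.
  numerator   = (1)*(0.357) + (0.357)*(-0.767) + (-0.767)*(-0.473) = 0.445972.
  denominator = (1)^2 + (0.357)^2 + (-0.767)^2 + (-0.473)^2 = 1.939467.
  rho(1) = 0.445972 / 1.939467 = 0.2299.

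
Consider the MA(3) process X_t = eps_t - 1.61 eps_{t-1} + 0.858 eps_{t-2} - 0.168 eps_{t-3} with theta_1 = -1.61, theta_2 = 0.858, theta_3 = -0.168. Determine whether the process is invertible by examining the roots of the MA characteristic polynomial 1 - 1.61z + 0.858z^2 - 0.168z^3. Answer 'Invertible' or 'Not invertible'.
\text{Invertible}

The MA(q) characteristic polynomial is P(z) = 1 - 1.61z + 0.858z^2 - 0.168z^3.
Invertibility requires all roots to lie outside the unit circle, i.e. |z| > 1 for every root.
Degree 3: look for a simple real root z0 first, then factor out (1 - z/z0) and solve the remaining quadratic.
Testing z0 = 1.25: P(1.25) = 1 + (-1.61)(1.25) + (0.858)(1.25)^2 + (-0.168)(1.25)^3
  = 1 + (-2.0125) + (1.340625) + (-0.328125) = 0.  So z_0 = 1.25 is a root, |z_0| = 1.25.
Divide out the factor (1 - 0.8 z) = (1 - z/z0) (since 1/z0 = 0.8):
  P(z) = (1 - 0.8 z)(1 + (-0.81) z + (0.21) z^2)
  [check: z-coef -0.81 - (0.8) = -1.61; z^2-coef 0.21 - (0.8)(-0.81) = 0.858; z^3-coef -(0.8)(0.21) = -0.168.]
Remaining roots from the quadratic factor 1 + (-0.81) z + (0.21) z^2:
  Set 1 + (-0.81) z + (0.21) z^2 = 0, i.e. a z^2 + b z + c = 0 with a = 0.21, b = -0.81, c = 1.
  Discriminant D = b^2 - 4ac = (-0.81)^2 - 4*(0.21)*1 = 0.6561 - (0.84) = -0.1839.
  D < 0, so the roots are the complex-conjugate pair z = (-b +/- i sqrt(-D)) / (2a) = 1.9286 +/- 1.021i.
  For a conjugate pair |z|^2 = z * conj(z) = (product of roots) = c/a = 1/(0.21) = 4.761905, so |z| = sqrt(4.761905) = 2.1822 for both roots.
Moduli of all roots: 1.2500, 2.1822, 2.1822.
All moduli strictly greater than 1? Yes.
Verdict: Invertible.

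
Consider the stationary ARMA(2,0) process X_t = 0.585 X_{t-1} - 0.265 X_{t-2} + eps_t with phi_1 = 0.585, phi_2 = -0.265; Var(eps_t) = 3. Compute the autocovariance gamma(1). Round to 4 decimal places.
\gamma(1) = 1.8981

Multiply the model equation by X_{t-k} and take expectations. With theta_0 = psi_0 = 1 and psi_j the MA(infinity) weights, this gives
  gamma(k) - sum_i phi_i gamma(k-i) = c_k,
  c_k = sigma^2 * sum_{j=k..q} theta_j psi_{j-k}   (c_k = 0 for k > q),
using gamma(-m) = gamma(m).
Pure AR (q = 0): c_0 = sigma^2 = 3, c_k = 0 for k >= 1.
Equations for k = 0, 1, 2 (AR order 2, c_2 = 0):
  (E0) gamma(0) = phi_1 gamma(1) + phi_2 gamma(2) + c_0
  (E1) gamma(1) = phi_1 gamma(0) + phi_2 gamma(1) + c_1
  (E2) gamma(2) = phi_1 gamma(1) + phi_2 gamma(0)
From (E1): gamma(1) = A gamma(0) + B with
  A = phi_1 / (1 - phi_2) = 0.585 / 1.265 = 0.462451,   B = c_1 / (1 - phi_2) = 0 / 1.265 = 0.
Insert (E2) into (E0): gamma(0) (1 - phi_2^2) = phi_1 (1 + phi_2) gamma(1) + c_0.
  phi_1 (1 + phi_2) = (0.585)(0.735) = 0.429975,   1 - phi_2^2 = 0.929775.
Replace gamma(1) by A gamma(0) + B and collect gamma(0):
  gamma(0) [0.929775 - (0.429975)(0.462451)] = c_0 = 3
  gamma(0) * 0.730933 = 3
  gamma(0) = 3 / 0.730933 = 4.104344.
  gamma(1) = A gamma(0) = (0.462451)(4.104344) = 1.898057.
Therefore gamma(1) = 1.8981 (to 4 decimal places).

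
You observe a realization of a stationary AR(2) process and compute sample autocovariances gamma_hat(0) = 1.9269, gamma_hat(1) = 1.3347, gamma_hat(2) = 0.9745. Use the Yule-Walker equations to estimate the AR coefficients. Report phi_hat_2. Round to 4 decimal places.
\hat\phi_{2} = 0.0499

The Yule-Walker equations for an AR(p) process read, in matrix form,
  Gamma_p phi = r_p,   with   (Gamma_p)_{ij} = gamma(|i - j|),
                       (r_p)_i = gamma(i),   i,j = 1..p.
Substitute the sample gammas (Toeplitz matrix and right-hand side of size 2):
  Gamma_p = [[1.9269, 1.3347], [1.3347, 1.9269]]
  r_p     = [1.3347, 0.9745]
Written out:
  1.9269 phi_1 + 1.3347 phi_2 = 1.3347
  1.3347 phi_1 + 1.9269 phi_2 = 0.9745
Solve by Cramer's rule:
  det = gamma(0)^2 - gamma(1)^2 = (1.9269)^2 - (1.3347)^2 = 3.71294361 - 1.78142409 = 1.93151952
  phi_hat_1 = [gamma(1) gamma(0) - gamma(1) gamma(2)] / det = [(1.3347)(1.9269) - (1.3347)(0.9745)] / 1.93151952 = 1.27116828 / 1.93151952 = 0.6581
  phi_hat_2 = [gamma(0) gamma(2) - gamma(1)^2] / det = [(1.9269)(0.9745) - (1.3347)^2] / 1.93151952 = 0.09633996 / 1.93151952 = 0.0499
So phi_hat = [0.6581, 0.0499].
Therefore phi_hat_2 = 0.0499.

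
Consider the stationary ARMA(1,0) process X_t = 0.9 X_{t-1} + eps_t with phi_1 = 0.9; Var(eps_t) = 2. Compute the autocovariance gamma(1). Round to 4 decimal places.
\gamma(1) = 9.4737

Multiply the model equation by X_{t-k} and take expectations. With theta_0 = psi_0 = 1 and psi_j the MA(infinity) weights, this gives
  gamma(k) - sum_i phi_i gamma(k-i) = c_k,
  c_k = sigma^2 * sum_{j=k..q} theta_j psi_{j-k}   (c_k = 0 for k > q),
using gamma(-m) = gamma(m).
Pure AR (q = 0): c_0 = sigma^2 = 2, c_k = 0 for k >= 1.
Equations for k = 0 and k = 1 (AR order 1):
  gamma(0) = phi_1 gamma(1) + c_0
  gamma(1) = phi_1 gamma(0) + c_1
Substituting the second into the first: gamma(0) (1 - phi_1^2) = c_0 + phi_1 c_1, so
  gamma(0) = c_0 / (1 - phi_1^2) = 2 / (1 - (0.9)^2) = 2 / 0.19 = 10.526316.
  gamma(1) = phi_1 gamma(0) = (0.9)(10.526316) = 9.473684.
Therefore gamma(1) = 9.4737 (to 4 decimal places).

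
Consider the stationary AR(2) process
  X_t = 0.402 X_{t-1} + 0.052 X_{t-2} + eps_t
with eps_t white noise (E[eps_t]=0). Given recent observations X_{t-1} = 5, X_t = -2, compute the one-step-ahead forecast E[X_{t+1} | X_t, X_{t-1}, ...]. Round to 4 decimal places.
E[X_{t+1} \mid \mathcal F_t] = -0.5440

For an AR(p) model X_t = c + sum_i phi_i X_{t-i} + eps_t, the
one-step-ahead conditional mean is
  E[X_{t+1} | X_t, ...] = c + sum_i phi_i X_{t+1-i}.
Substitute known values:
  E[X_{t+1} | ...] = (0.402) * (-2) + (0.052) * (5)
                   = -0.5440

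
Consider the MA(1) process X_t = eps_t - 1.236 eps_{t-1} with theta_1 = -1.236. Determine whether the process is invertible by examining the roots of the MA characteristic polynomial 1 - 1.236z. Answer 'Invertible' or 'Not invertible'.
\text{Not invertible}

The MA(q) characteristic polynomial is P(z) = 1 - 1.236z.
Invertibility requires all roots to lie outside the unit circle, i.e. |z| > 1 for every root.
This is linear in z: 1 + (-1.236) z = 0  =>  z = -1/(-1.236) = 0.809061,  |z| = 0.809061.
Moduli of all roots: 0.8091.
All moduli strictly greater than 1? No.
Verdict: Not invertible.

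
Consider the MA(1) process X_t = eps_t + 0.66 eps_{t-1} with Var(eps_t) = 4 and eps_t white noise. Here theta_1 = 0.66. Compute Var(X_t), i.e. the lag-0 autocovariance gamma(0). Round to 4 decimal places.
\gamma(0) = 5.7424

For an MA(q) process X_t = eps_t + sum_i theta_i eps_{t-i} with
Var(eps_t) = sigma^2, the variance is
  gamma(0) = sigma^2 * (1 + sum_i theta_i^2).
  sum_i theta_i^2 = (0.66)^2 = 0.4356.
  gamma(0) = 4 * (1 + 0.4356) = 4 * 1.4356 = 5.7424.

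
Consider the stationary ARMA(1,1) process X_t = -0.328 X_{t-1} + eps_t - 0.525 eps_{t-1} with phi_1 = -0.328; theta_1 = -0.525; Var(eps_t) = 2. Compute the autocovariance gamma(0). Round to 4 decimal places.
\gamma(0) = 3.6306

Multiply the model equation by X_{t-k} and take expectations. With theta_0 = psi_0 = 1 and psi_j the MA(infinity) weights, this gives
  gamma(k) - sum_i phi_i gamma(k-i) = c_k,
  c_k = sigma^2 * sum_{j=k..q} theta_j psi_{j-k}   (c_k = 0 for k > q),
using gamma(-m) = gamma(m).
psi-weights needed (psi_j = theta_j + sum_i phi_i psi_{j-i}):
  psi_1 = theta_1 + phi_1 = -0.525 + (-0.328) = -0.853
Right-hand sides:
  c_0 = sigma^2 (1 + theta_1 psi_1) = 2 * (1 + (-0.525)(-0.853)) = 2 * 1.447825 = 2.89565
  c_1 = sigma^2 theta_1 = 2 * (-0.525) = -1.05
  c_2 = 0
Equations for k = 0 and k = 1 (AR order 1):
  gamma(0) = phi_1 gamma(1) + c_0
  gamma(1) = phi_1 gamma(0) + c_1
Substituting the second into the first: gamma(0) (1 - phi_1^2) = c_0 + phi_1 c_1, so
  gamma(0) = (c_0 + phi_1 c_1) / (1 - phi_1^2) = (2.89565 + (-0.328)(-1.05)) / (1 - (-0.328)^2) = 3.24005 / 0.892416 = 3.63065.
Therefore gamma(0) = 3.6306 (to 4 decimal places).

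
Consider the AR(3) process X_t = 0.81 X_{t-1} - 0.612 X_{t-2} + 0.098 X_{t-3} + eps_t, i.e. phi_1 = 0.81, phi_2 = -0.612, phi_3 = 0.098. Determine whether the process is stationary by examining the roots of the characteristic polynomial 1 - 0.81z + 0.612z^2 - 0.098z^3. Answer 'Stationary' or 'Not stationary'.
\text{Stationary}

The AR(p) characteristic polynomial is P(z) = 1 - 0.81z + 0.612z^2 - 0.098z^3.
Stationarity requires all roots to lie outside the unit circle, i.e. |z| > 1 for every root.
Degree 3: look for a simple real root z0 first, then factor out (1 - z/z0) and solve the remaining quadratic.
Testing z0 = 5: P(5) = 1 + (-0.81)(5) + (0.612)(5)^2 + (-0.098)(5)^3
  = 1 + (-4.05) + (15.3) + (-12.25) = 0.  So z_0 = 5 is a root, |z_0| = 5.
Divide out the factor (1 - 0.2 z) = (1 - z/z0) (since 1/z0 = 0.2):
  P(z) = (1 - 0.2 z)(1 + (-0.61) z + (0.49) z^2)
  [check: z-coef -0.61 - (0.2) = -0.81; z^2-coef 0.49 - (0.2)(-0.61) = 0.612; z^3-coef -(0.2)(0.49) = -0.098.]
Remaining roots from the quadratic factor 1 + (-0.61) z + (0.49) z^2:
  Set 1 + (-0.61) z + (0.49) z^2 = 0, i.e. a z^2 + b z + c = 0 with a = 0.49, b = -0.61, c = 1.
  Discriminant D = b^2 - 4ac = (-0.61)^2 - 4*(0.49)*1 = 0.3721 - (1.96) = -1.5879.
  D < 0, so the roots are the complex-conjugate pair z = (-b +/- i sqrt(-D)) / (2a) = 0.6224 +/- 1.2858i.
  For a conjugate pair |z|^2 = z * conj(z) = (product of roots) = c/a = 1/(0.49) = 2.040816, so |z| = sqrt(2.040816) = 1.4286 for both roots.
Moduli of all roots: 5.0000, 1.4286, 1.4286.
All moduli strictly greater than 1? Yes.
Verdict: Stationary.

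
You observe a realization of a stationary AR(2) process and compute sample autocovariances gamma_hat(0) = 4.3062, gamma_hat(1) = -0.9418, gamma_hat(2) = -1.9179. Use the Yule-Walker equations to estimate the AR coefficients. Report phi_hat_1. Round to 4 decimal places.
\hat\phi_{1} = -0.3320

The Yule-Walker equations for an AR(p) process read, in matrix form,
  Gamma_p phi = r_p,   with   (Gamma_p)_{ij} = gamma(|i - j|),
                       (r_p)_i = gamma(i),   i,j = 1..p.
Substitute the sample gammas (Toeplitz matrix and right-hand side of size 2):
  Gamma_p = [[4.3062, -0.9418], [-0.9418, 4.3062]]
  r_p     = [-0.9418, -1.9179]
Written out:
  4.3062 phi_1 - 0.9418 phi_2 = -0.9418
  -0.9418 phi_1 + 4.3062 phi_2 = -1.9179
Solve by Cramer's rule:
  det = gamma(0)^2 - gamma(1)^2 = (4.3062)^2 - (-0.9418)^2 = 18.54335844 - 0.88698724 = 17.6563712
  phi_hat_1 = [gamma(1) gamma(0) - gamma(1) gamma(2)] / det = [(-0.9418)(4.3062) - (-0.9418)(-1.9179)] / 17.6563712 = -5.86185738 / 17.6563712 = -0.332
  phi_hat_2 = [gamma(0) gamma(2) - gamma(1)^2] / det = [(4.3062)(-1.9179) - (-0.9418)^2] / 17.6563712 = -9.14584822 / 17.6563712 = -0.518
So phi_hat = [-0.3320, -0.5180].
Therefore phi_hat_1 = -0.3320.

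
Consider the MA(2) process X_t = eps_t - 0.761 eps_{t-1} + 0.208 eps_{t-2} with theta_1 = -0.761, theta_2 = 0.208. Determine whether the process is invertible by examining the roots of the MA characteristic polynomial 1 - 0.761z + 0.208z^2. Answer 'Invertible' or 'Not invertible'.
\text{Invertible}

The MA(q) characteristic polynomial is P(z) = 1 - 0.761z + 0.208z^2.
Invertibility requires all roots to lie outside the unit circle, i.e. |z| > 1 for every root.
Set 1 + (-0.761) z + (0.208) z^2 = 0, i.e. a z^2 + b z + c = 0 with a = 0.208, b = -0.761, c = 1.
Discriminant D = b^2 - 4ac = (-0.761)^2 - 4*(0.208)*1 = 0.579121 - (0.832) = -0.252879.
D < 0, so the roots are the complex-conjugate pair z = (-b +/- i sqrt(-D)) / (2a) = 1.8293 +/- 1.2088i.
For a conjugate pair |z|^2 = z * conj(z) = (product of roots) = c/a = 1/(0.208) = 4.807692, so |z| = sqrt(4.807692) = 2.1926 for both roots.
Moduli of all roots: 2.1926, 2.1926.
All moduli strictly greater than 1? Yes.
Verdict: Invertible.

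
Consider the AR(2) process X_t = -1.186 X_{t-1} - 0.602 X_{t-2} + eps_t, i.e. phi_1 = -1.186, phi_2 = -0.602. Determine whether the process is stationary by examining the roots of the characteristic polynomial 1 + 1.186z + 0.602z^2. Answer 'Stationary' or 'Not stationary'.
\text{Stationary}

The AR(p) characteristic polynomial is P(z) = 1 + 1.186z + 0.602z^2.
Stationarity requires all roots to lie outside the unit circle, i.e. |z| > 1 for every root.
Set 1 + (1.186) z + (0.602) z^2 = 0, i.e. a z^2 + b z + c = 0 with a = 0.602, b = 1.186, c = 1.
Discriminant D = b^2 - 4ac = (1.186)^2 - 4*(0.602)*1 = 1.406596 - (2.408) = -1.001404.
D < 0, so the roots are the complex-conjugate pair z = (-b +/- i sqrt(-D)) / (2a) = -0.985 +/- 0.8311i.
For a conjugate pair |z|^2 = z * conj(z) = (product of roots) = c/a = 1/(0.602) = 1.66113, so |z| = sqrt(1.66113) = 1.2888 for both roots.
Moduli of all roots: 1.2888, 1.2888.
All moduli strictly greater than 1? Yes.
Verdict: Stationary.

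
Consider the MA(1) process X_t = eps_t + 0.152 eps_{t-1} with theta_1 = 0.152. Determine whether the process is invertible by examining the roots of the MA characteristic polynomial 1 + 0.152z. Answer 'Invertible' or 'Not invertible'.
\text{Invertible}

The MA(q) characteristic polynomial is P(z) = 1 + 0.152z.
Invertibility requires all roots to lie outside the unit circle, i.e. |z| > 1 for every root.
This is linear in z: 1 + (0.152) z = 0  =>  z = -1/(0.152) = -6.578947,  |z| = 6.578947.
Moduli of all roots: 6.5789.
All moduli strictly greater than 1? Yes.
Verdict: Invertible.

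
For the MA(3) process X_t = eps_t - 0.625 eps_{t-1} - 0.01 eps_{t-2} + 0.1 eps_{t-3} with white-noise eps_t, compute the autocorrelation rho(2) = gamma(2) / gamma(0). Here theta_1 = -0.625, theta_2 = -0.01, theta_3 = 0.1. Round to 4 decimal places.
\rho(2) = -0.0518

For an MA(q) process with theta_0 = 1, the autocovariance is
  gamma(k) = sigma^2 * sum_{i=0..q-k} theta_i * theta_{i+k},
and rho(k) = gamma(k) / gamma(0). Sigma^2 cancels.
  numerator   = (1)*(-0.01) + (-0.625)*(0.1) = -0.0725.
  denominator = (1)^2 + (-0.625)^2 + (-0.01)^2 + (0.1)^2 = 1.400725.
  rho(2) = -0.0725 / 1.400725 = -0.0518.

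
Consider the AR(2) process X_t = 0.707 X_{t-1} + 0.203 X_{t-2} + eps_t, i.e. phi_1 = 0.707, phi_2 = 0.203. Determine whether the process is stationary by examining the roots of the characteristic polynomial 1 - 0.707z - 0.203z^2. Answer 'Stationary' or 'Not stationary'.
\text{Stationary}

The AR(p) characteristic polynomial is P(z) = 1 - 0.707z - 0.203z^2.
Stationarity requires all roots to lie outside the unit circle, i.e. |z| > 1 for every root.
Set 1 + (-0.707) z + (-0.203) z^2 = 0, i.e. a z^2 + b z + c = 0 with a = -0.203, b = -0.707, c = 1.
Discriminant D = b^2 - 4ac = (-0.707)^2 - 4*(-0.203)*1 = 0.499849 - (-0.812) = 1.311849.
D >= 0, so the roots are real: z = (-b +/- sqrt(D)) / (2a) = (0.707 +/- 1.14536) / (-0.406).
  z_1 = (0.707 + 1.14536) / (-0.406) = -4.5625,   |z_1| = 4.5625.
  z_2 = (0.707 - 1.14536) / (-0.406) = 1.0797,   |z_2| = 1.0797.
Moduli of all roots: 4.5625, 1.0797.
All moduli strictly greater than 1? Yes.
Verdict: Stationary.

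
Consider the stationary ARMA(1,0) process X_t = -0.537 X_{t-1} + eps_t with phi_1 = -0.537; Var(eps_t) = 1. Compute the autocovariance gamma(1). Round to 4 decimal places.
\gamma(1) = -0.7546

Multiply the model equation by X_{t-k} and take expectations. With theta_0 = psi_0 = 1 and psi_j the MA(infinity) weights, this gives
  gamma(k) - sum_i phi_i gamma(k-i) = c_k,
  c_k = sigma^2 * sum_{j=k..q} theta_j psi_{j-k}   (c_k = 0 for k > q),
using gamma(-m) = gamma(m).
Pure AR (q = 0): c_0 = sigma^2 = 1, c_k = 0 for k >= 1.
Equations for k = 0 and k = 1 (AR order 1):
  gamma(0) = phi_1 gamma(1) + c_0
  gamma(1) = phi_1 gamma(0) + c_1
Substituting the second into the first: gamma(0) (1 - phi_1^2) = c_0 + phi_1 c_1, so
  gamma(0) = c_0 / (1 - phi_1^2) = 1 / (1 - (-0.537)^2) = 1 / 0.711631 = 1.405223.
  gamma(1) = phi_1 gamma(0) = (-0.537)(1.405223) = -0.754605.
Therefore gamma(1) = -0.7546 (to 4 decimal places).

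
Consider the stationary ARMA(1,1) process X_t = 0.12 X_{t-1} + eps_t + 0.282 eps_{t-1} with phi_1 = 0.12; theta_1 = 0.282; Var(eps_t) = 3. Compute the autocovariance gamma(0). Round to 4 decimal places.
\gamma(0) = 3.4919

Multiply the model equation by X_{t-k} and take expectations. With theta_0 = psi_0 = 1 and psi_j the MA(infinity) weights, this gives
  gamma(k) - sum_i phi_i gamma(k-i) = c_k,
  c_k = sigma^2 * sum_{j=k..q} theta_j psi_{j-k}   (c_k = 0 for k > q),
using gamma(-m) = gamma(m).
psi-weights needed (psi_j = theta_j + sum_i phi_i psi_{j-i}):
  psi_1 = theta_1 + phi_1 = 0.282 + (0.12) = 0.402
Right-hand sides:
  c_0 = sigma^2 (1 + theta_1 psi_1) = 3 * (1 + (0.282)(0.402)) = 3 * 1.113364 = 3.340092
  c_1 = sigma^2 theta_1 = 3 * (0.282) = 0.846
  c_2 = 0
Equations for k = 0 and k = 1 (AR order 1):
  gamma(0) = phi_1 gamma(1) + c_0
  gamma(1) = phi_1 gamma(0) + c_1
Substituting the second into the first: gamma(0) (1 - phi_1^2) = c_0 + phi_1 c_1, so
  gamma(0) = (c_0 + phi_1 c_1) / (1 - phi_1^2) = (3.340092 + (0.12)(0.846)) / (1 - (0.12)^2) = 3.441612 / 0.9856 = 3.491895.
Therefore gamma(0) = 3.4919 (to 4 decimal places).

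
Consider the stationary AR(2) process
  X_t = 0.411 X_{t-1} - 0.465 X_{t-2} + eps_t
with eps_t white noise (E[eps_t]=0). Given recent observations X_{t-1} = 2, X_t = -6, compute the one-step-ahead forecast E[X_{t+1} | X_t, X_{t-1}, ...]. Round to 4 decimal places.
E[X_{t+1} \mid \mathcal F_t] = -3.3960

For an AR(p) model X_t = c + sum_i phi_i X_{t-i} + eps_t, the
one-step-ahead conditional mean is
  E[X_{t+1} | X_t, ...] = c + sum_i phi_i X_{t+1-i}.
Substitute known values:
  E[X_{t+1} | ...] = (0.411) * (-6) + (-0.465) * (2)
                   = -3.3960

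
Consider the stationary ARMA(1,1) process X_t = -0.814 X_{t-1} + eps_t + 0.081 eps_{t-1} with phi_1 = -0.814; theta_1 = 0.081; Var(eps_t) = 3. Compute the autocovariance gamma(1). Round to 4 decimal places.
\gamma(1) = -6.0877

Multiply the model equation by X_{t-k} and take expectations. With theta_0 = psi_0 = 1 and psi_j the MA(infinity) weights, this gives
  gamma(k) - sum_i phi_i gamma(k-i) = c_k,
  c_k = sigma^2 * sum_{j=k..q} theta_j psi_{j-k}   (c_k = 0 for k > q),
using gamma(-m) = gamma(m).
psi-weights needed (psi_j = theta_j + sum_i phi_i psi_{j-i}):
  psi_1 = theta_1 + phi_1 = 0.081 + (-0.814) = -0.733
Right-hand sides:
  c_0 = sigma^2 (1 + theta_1 psi_1) = 3 * (1 + (0.081)(-0.733)) = 3 * 0.940627 = 2.821881
  c_1 = sigma^2 theta_1 = 3 * (0.081) = 0.243
  c_2 = 0
Equations for k = 0 and k = 1 (AR order 1):
  gamma(0) = phi_1 gamma(1) + c_0
  gamma(1) = phi_1 gamma(0) + c_1
Substituting the second into the first: gamma(0) (1 - phi_1^2) = c_0 + phi_1 c_1, so
  gamma(0) = (c_0 + phi_1 c_1) / (1 - phi_1^2) = (2.821881 + (-0.814)(0.243)) / (1 - (-0.814)^2) = 2.624079 / 0.337404 = 7.777261.
  gamma(1) = phi_1 gamma(0) + c_1 = (-0.814)(7.777261) + (0.243) = -6.087691.
Therefore gamma(1) = -6.0877 (to 4 decimal places).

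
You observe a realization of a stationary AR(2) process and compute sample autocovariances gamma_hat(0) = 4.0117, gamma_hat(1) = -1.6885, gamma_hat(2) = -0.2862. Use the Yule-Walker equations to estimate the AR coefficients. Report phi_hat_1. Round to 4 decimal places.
\hat\phi_{1} = -0.5480

The Yule-Walker equations for an AR(p) process read, in matrix form,
  Gamma_p phi = r_p,   with   (Gamma_p)_{ij} = gamma(|i - j|),
                       (r_p)_i = gamma(i),   i,j = 1..p.
Substitute the sample gammas (Toeplitz matrix and right-hand side of size 2):
  Gamma_p = [[4.0117, -1.6885], [-1.6885, 4.0117]]
  r_p     = [-1.6885, -0.2862]
Written out:
  4.0117 phi_1 - 1.6885 phi_2 = -1.6885
  -1.6885 phi_1 + 4.0117 phi_2 = -0.2862
Solve by Cramer's rule:
  det = gamma(0)^2 - gamma(1)^2 = (4.0117)^2 - (-1.6885)^2 = 16.09373689 - 2.85103225 = 13.24270464
  phi_hat_1 = [gamma(1) gamma(0) - gamma(1) gamma(2)] / det = [(-1.6885)(4.0117) - (-1.6885)(-0.2862)] / 13.24270464 = -7.25700415 / 13.24270464 = -0.548
  phi_hat_2 = [gamma(0) gamma(2) - gamma(1)^2] / det = [(4.0117)(-0.2862) - (-1.6885)^2] / 13.24270464 = -3.99918079 / 13.24270464 = -0.302
So phi_hat = [-0.5480, -0.3020].
Therefore phi_hat_1 = -0.5480.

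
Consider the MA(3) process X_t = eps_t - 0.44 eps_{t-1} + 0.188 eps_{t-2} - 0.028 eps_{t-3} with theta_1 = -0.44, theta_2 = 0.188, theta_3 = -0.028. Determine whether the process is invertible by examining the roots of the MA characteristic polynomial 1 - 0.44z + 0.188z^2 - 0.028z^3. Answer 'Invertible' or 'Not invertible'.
\text{Invertible}

The MA(q) characteristic polynomial is P(z) = 1 - 0.44z + 0.188z^2 - 0.028z^3.
Invertibility requires all roots to lie outside the unit circle, i.e. |z| > 1 for every root.
Degree 3: look for a simple real root z0 first, then factor out (1 - z/z0) and solve the remaining quadratic.
Testing z0 = 5: P(5) = 1 + (-0.44)(5) + (0.188)(5)^2 + (-0.028)(5)^3
  = 1 + (-2.2) + (4.7) + (-3.5) = 0.  So z_0 = 5 is a root, |z_0| = 5.
Divide out the factor (1 - 0.2 z) = (1 - z/z0) (since 1/z0 = 0.2):
  P(z) = (1 - 0.2 z)(1 + (-0.24) z + (0.14) z^2)
  [check: z-coef -0.24 - (0.2) = -0.44; z^2-coef 0.14 - (0.2)(-0.24) = 0.188; z^3-coef -(0.2)(0.14) = -0.028.]
Remaining roots from the quadratic factor 1 + (-0.24) z + (0.14) z^2:
  Set 1 + (-0.24) z + (0.14) z^2 = 0, i.e. a z^2 + b z + c = 0 with a = 0.14, b = -0.24, c = 1.
  Discriminant D = b^2 - 4ac = (-0.24)^2 - 4*(0.14)*1 = 0.0576 - (0.56) = -0.5024.
  D < 0, so the roots are the complex-conjugate pair z = (-b +/- i sqrt(-D)) / (2a) = 0.8571 +/- 2.5314i.
  For a conjugate pair |z|^2 = z * conj(z) = (product of roots) = c/a = 1/(0.14) = 7.142857, so |z| = sqrt(7.142857) = 2.6726 for both roots.
Moduli of all roots: 5.0000, 2.6726, 2.6726.
All moduli strictly greater than 1? Yes.
Verdict: Invertible.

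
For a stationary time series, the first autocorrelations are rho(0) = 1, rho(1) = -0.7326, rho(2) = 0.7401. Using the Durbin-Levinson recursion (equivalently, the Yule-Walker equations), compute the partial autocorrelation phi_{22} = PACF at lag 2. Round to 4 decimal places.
\phi_{22} = 0.4390

The PACF at lag k is phi_{kk}, the last component of the solution
to the Yule-Walker system G_k phi = r_k where
  (G_k)_{ij} = rho(|i - j|), (r_k)_i = rho(i), i,j = 1..k.
Equivalently, Durbin-Levinson gives phi_{kk} iteratively:
  phi_{11} = rho(1)
  phi_{kk} = [rho(k) - sum_{j=1..k-1} phi_{k-1,j} rho(k-j)]
            / [1 - sum_{j=1..k-1} phi_{k-1,j} rho(j)],
  phi_{k,j} = phi_{k-1,j} - phi_{kk} phi_{k-1,k-j},  j = 1..k-1.
Step k = 1:
  phi_11 = rho(1) = -0.7326.
Step k = 2:
  phi_22 = [rho(2) - phi_11 rho(1)] / [1 - phi_11 rho(1)] = [0.7401 - (-0.7326)(-0.7326)] / [1 - (-0.7326)(-0.7326)]
         = 0.20339724 / 0.46329724 = 0.439.
Therefore phi_{22} = 0.4390.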